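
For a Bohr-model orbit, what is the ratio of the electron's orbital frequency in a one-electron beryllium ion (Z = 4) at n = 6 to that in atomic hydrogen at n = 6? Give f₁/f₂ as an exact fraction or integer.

f ∝ Z^2 · n^-3
f₁/f₂ = (4/1)^2 · (6/6)^-3 = 16

16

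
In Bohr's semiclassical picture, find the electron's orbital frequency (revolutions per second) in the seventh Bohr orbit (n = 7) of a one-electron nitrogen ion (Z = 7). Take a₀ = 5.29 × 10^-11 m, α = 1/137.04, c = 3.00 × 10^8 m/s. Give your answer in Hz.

9.41 × 10^14 Hz

r = n²a₀/Z = 3.70 × 10^-10 m, v = Zαc/n = 2.19 × 10^6 m/s
f = v/(2πr) = 9.41 × 10^14 Hz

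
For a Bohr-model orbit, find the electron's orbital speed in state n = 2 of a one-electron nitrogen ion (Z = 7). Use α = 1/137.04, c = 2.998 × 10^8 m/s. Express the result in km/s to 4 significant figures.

v_n = Zαc/n = 7 × 0.007297 × 2.998 × 10^8 / 2
    = 7657 km/s

7657 km/s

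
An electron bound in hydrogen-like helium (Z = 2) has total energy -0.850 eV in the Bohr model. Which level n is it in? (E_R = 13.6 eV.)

8

E_n = −E_R Z²/n² ⇒ n² = E_R Z²/(−E_n) = 13.6 × 2² / 0.850 ≈ 64.00
n = 8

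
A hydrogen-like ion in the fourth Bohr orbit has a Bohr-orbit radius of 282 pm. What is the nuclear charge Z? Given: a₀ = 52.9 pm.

r_n = n²a₀/Z ⇒ Z = n²a₀/r = 4² × 52.9 / 282 ≈ 3.00
Z = 3

3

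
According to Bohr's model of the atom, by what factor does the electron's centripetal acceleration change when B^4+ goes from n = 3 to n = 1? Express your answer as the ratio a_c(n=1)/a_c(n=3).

81

a_c ∝ Z^3 · n^-4; with Z fixed, a_c ∝ n^-4.
a_c(n=1)/a_c(n=3) = (1/3)^-4 = 81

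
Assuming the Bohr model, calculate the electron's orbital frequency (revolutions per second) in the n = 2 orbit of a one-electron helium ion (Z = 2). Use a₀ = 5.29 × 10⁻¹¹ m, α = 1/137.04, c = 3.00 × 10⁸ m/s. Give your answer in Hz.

r = n²a₀/Z = 1.06 × 10⁻¹⁰ m, v = Zαc/n = 2.19 × 10⁶ m/s
f = v/(2πr) = 3.29 × 10¹⁵ Hz

3.29 × 10¹⁵ Hz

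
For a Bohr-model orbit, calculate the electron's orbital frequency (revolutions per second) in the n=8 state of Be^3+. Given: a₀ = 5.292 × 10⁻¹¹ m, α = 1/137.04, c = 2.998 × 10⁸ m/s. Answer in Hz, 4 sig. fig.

2.056 × 10¹⁴ Hz

r = n²a₀/Z = 8.467 × 10⁻¹⁰ m, v = Zαc/n = 1.094 × 10⁶ m/s
f = v/(2πr) = 2.056 × 10¹⁴ Hz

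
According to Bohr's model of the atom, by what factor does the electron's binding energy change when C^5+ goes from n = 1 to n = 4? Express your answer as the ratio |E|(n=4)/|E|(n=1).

1/16

|E| ∝ Z^2 · n^-2; with Z fixed, |E| ∝ n^-2.
|E|(n=4)/|E|(n=1) = (4/1)^-2 = 1/16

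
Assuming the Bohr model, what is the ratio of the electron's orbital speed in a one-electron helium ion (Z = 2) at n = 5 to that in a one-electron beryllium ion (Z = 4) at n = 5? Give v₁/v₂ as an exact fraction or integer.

1/2

v ∝ Z^1 · n^-1
v₁/v₂ = (2/4)^1 · (5/5)^-1 = 1/2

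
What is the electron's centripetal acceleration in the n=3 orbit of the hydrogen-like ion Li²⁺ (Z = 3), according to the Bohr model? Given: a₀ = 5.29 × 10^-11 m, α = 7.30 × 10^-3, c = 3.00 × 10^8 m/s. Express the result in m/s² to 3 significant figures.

r = n²a₀/Z = 1.59 × 10^-10 m, v = Zαc/n = 2.19 × 10^6 m/s
a = v²/r = (2.19 × 10^6)² / 1.59 × 10^-10 = 3.02 × 10^22 m/s²

3.02 × 10^22 m/s²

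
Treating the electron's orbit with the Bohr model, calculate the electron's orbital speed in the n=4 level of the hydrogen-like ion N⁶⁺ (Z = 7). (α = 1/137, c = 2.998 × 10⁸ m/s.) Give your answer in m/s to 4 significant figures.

v_n = Zαc/n = 7 × 0.007299 × 2.998 × 10⁸ / 4
    = 3.830 × 10⁶ m/s

3.830 × 10⁶ m/s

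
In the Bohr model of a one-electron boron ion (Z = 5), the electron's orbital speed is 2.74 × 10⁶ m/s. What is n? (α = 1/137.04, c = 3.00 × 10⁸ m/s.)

v_n = Zαc/n ⇒ n = Zαc/v = 5 × 0.00730 × 3.00 × 10⁸ / 2.74 × 10⁶ ≈ 3.99
n = 4

4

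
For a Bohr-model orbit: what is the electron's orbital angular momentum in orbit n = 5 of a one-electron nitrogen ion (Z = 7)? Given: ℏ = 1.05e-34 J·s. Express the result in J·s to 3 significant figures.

L_n = nℏ = 5 × 1.05e-34 = 5.25e-34 J·s

5.25e-34 J·s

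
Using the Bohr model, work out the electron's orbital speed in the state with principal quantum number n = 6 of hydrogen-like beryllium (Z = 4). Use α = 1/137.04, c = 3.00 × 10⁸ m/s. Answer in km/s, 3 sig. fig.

v_n = Zαc/n = 4 × 0.00730 × 3.00 × 10⁸ / 6
    = 1460 km/s

1460 km/s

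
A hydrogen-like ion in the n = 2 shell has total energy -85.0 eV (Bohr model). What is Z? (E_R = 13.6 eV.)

5

E_n = −E_R Z²/n² ⇒ Z² = −E_n n²/E_R = 85.0 × 2² / 13.6 ≈ 25.00
Z = 5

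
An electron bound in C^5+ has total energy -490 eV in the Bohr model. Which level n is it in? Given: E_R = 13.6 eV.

E_n = −E_R Z²/n² ⇒ n² = E_R Z²/(−E_n) = 13.6 × 6² / 490 ≈ 1.00
n = 1

1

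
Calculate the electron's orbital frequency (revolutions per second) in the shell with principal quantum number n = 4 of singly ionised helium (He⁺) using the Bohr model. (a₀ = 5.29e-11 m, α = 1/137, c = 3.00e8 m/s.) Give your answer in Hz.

4.12e14 Hz

r = n²a₀/Z = 4.23e-10 m, v = Zαc/n = 1.09e6 m/s
f = v/(2πr) = 4.12e14 Hz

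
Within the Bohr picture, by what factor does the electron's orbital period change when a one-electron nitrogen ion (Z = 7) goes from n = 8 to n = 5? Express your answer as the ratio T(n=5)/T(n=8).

T ∝ Z^-2 · n^3; with Z fixed, T ∝ n^3.
T(n=5)/T(n=8) = (5/8)^3 = 125/512

125/512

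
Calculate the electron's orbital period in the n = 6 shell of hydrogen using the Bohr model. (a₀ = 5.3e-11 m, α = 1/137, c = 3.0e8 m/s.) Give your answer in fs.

r = n²a₀/Z = 6²·5.3e-11/1 = 1.9e-9 m
v = Zαc/n = 1·0.0073·3.0e8/6 = 3.6e5 m/s
T = 2πr/v = 3.3e-14 s = 33 fs

33 fs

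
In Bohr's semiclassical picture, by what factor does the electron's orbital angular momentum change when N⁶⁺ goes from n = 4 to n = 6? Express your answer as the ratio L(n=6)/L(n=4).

3/2

L = nℏ depends only on n, so L ∝ n.
L(n=6)/L(n=4) = (6/4)^1 = 3/2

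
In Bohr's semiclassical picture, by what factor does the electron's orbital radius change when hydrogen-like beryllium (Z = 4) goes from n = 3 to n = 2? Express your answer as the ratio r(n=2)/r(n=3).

4/9

r ∝ Z^-1 · n^2; with Z fixed, r ∝ n^2.
r(n=2)/r(n=3) = (2/3)^2 = 4/9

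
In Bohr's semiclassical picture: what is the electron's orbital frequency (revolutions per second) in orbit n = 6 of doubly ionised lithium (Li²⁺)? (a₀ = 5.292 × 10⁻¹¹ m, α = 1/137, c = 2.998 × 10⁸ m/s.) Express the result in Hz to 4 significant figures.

r = n²a₀/Z = 6.350 × 10⁻¹⁰ m, v = Zαc/n = 1.094 × 10⁶ m/s
f = v/(2πr) = 2.742 × 10¹⁴ Hz

2.742 × 10¹⁴ Hz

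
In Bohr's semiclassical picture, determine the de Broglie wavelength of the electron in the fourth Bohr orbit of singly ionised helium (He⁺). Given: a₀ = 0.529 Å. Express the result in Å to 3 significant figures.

6.65 Å

The Bohr quantisation condition is nλ = 2πr_n.
r_n = n²a₀/Z = 4.23 Å
λ = 2πr_n/n = 2π·4.23/4 = 6.65 Å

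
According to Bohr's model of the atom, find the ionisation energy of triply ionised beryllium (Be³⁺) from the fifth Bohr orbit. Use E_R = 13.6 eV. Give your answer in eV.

8.70 eV

E_n = −E_R·Z²/n² = −13.6 × 4²/5² eV = -8.70 eV
Ionisation energy = −E_n = 8.70 eV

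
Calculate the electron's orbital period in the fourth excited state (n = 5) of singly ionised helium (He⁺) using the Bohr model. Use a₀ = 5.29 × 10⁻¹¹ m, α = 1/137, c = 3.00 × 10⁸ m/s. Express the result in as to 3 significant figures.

r = n²a₀/Z = 5²·5.29 × 10⁻¹¹/2 = 6.61 × 10⁻¹⁰ m
v = Zαc/n = 2·0.00730·3.00 × 10⁸/5 = 8.76 × 10⁵ m/s
T = 2πr/v = 4.74 × 10⁻¹⁵ s = 4740 as

4740 as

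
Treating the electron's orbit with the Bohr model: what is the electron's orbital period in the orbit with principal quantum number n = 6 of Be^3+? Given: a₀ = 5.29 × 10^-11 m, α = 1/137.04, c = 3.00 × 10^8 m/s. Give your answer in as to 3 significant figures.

2050 as

r = n²a₀/Z = 6²·5.29 × 10^-11/4 = 4.76 × 10^-10 m
v = Zαc/n = 4·0.00730·3.00 × 10^8/6 = 1.46 × 10^6 m/s
T = 2πr/v = 2.05 × 10^-15 s = 2050 as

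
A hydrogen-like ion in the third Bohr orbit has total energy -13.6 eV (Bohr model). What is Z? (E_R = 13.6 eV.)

3

E_n = −E_R Z²/n² ⇒ Z² = −E_n n²/E_R = 13.6 × 3² / 13.6 ≈ 9.00
Z = 3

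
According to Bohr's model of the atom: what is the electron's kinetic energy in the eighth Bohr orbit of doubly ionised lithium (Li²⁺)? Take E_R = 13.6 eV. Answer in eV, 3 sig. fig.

1.91 eV

For a Coulomb orbit the virial theorem gives K = −E_n.
E_n = −E_R·Z²/n², so K = E_R·Z²/n² = 13.6 × 3²/8² = 1.91 eV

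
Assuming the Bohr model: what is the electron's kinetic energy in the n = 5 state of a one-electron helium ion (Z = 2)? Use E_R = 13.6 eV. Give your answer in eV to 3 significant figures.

2.18 eV

For a Coulomb orbit the virial theorem gives K = −E_n.
E_n = −E_R·Z²/n², so K = E_R·Z²/n² = 13.6 × 2²/5² = 2.18 eV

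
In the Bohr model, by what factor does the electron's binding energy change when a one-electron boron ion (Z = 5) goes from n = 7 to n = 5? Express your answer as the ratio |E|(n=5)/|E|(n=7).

49/25

|E| ∝ Z^2 · n^-2; with Z fixed, |E| ∝ n^-2.
|E|(n=5)/|E|(n=7) = (5/7)^-2 = 49/25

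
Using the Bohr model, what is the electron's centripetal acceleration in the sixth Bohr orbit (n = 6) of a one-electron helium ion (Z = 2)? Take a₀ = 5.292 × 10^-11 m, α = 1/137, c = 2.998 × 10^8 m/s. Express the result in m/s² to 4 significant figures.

5.586 × 10^20 m/s²

r = n²a₀/Z = 9.526 × 10^-10 m, v = Zαc/n = 7.294 × 10^5 m/s
a = v²/r = (7.294 × 10^5)² / 9.526 × 10^-10 = 5.586 × 10^20 m/s²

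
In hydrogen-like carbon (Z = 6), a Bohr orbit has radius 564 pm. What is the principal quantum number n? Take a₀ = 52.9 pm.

r_n = n²a₀/Z ⇒ n² = rZ/a₀ = 564 × 6 / 52.9 ≈ 63.97
n = 8

8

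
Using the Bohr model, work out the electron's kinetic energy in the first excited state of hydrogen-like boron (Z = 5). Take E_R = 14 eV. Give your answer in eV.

88 eV

For a Coulomb orbit the virial theorem gives K = −E_n.
E_n = −E_R·Z²/n², so K = E_R·Z²/n² = 14 × 5²/2² = 88 eV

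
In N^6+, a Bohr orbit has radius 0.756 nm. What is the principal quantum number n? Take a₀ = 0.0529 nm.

r_n = n²a₀/Z ⇒ n² = rZ/a₀ = 0.756 × 7 / 0.0529 ≈ 100.04
n = 10

10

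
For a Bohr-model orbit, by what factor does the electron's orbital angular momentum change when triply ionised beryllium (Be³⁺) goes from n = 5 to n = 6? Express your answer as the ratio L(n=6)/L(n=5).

6/5

L = nℏ depends only on n, so L ∝ n.
L(n=6)/L(n=5) = (6/5)^1 = 6/5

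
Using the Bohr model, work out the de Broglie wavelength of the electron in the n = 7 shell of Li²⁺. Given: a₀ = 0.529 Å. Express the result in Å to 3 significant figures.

7.76 Å

The Bohr quantisation condition is nλ = 2πr_n.
r_n = n²a₀/Z = 8.64 Å
λ = 2πr_n/n = 2π·8.64/7 = 7.76 Å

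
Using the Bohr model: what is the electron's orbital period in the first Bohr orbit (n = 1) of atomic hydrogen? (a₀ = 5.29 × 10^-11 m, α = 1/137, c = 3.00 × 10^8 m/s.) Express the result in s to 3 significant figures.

r = n²a₀/Z = 1²·5.29 × 10^-11/1 = 5.29 × 10^-11 m
v = Zαc/n = 1·0.00730·3.00 × 10^8/1 = 2.19 × 10^6 m/s
T = 2πr/v = 1.52 × 10^-16 s

1.52 × 10^-16 s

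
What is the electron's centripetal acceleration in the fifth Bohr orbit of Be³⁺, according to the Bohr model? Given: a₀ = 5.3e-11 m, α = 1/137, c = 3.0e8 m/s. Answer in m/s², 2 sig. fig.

9.3e21 m/s²

r = n²a₀/Z = 3.3e-10 m, v = Zαc/n = 1.8e6 m/s
a = v²/r = (1.8e6)² / 3.3e-10 = 9.3e21 m/s²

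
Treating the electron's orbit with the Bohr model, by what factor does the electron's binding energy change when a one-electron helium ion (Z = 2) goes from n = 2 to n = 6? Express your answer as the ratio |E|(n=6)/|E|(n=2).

1/9

|E| ∝ Z^2 · n^-2; with Z fixed, |E| ∝ n^-2.
|E|(n=6)/|E|(n=2) = (6/2)^-2 = 1/9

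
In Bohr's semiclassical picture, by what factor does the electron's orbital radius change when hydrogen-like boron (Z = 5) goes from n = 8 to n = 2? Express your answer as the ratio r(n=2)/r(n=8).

1/16

r ∝ Z^-1 · n^2; with Z fixed, r ∝ n^2.
r(n=2)/r(n=8) = (2/8)^2 = 1/16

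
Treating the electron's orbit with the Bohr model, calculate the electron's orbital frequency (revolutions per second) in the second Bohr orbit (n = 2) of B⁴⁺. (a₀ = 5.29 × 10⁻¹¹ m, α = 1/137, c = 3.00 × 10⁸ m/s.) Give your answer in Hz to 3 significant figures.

r = n²a₀/Z = 4.23 × 10⁻¹¹ m, v = Zαc/n = 5.47 × 10⁶ m/s
f = v/(2πr) = 2.06 × 10¹⁶ Hz

2.06 × 10¹⁶ Hz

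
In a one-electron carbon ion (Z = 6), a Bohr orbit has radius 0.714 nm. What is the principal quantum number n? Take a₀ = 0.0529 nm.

9

r_n = n²a₀/Z ⇒ n² = rZ/a₀ = 0.714 × 6 / 0.0529 ≈ 80.98
n = 9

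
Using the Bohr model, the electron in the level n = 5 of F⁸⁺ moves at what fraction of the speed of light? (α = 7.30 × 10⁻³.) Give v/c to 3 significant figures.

v_n = Zαc/n, so v/c = Zα/n = 9 × 0.00730 / 5 = 0.0131

0.0131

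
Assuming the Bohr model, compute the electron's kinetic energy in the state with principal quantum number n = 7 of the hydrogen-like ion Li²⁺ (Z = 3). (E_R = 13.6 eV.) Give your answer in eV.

For a Coulomb orbit the virial theorem gives K = −E_n.
E_n = −E_R·Z²/n², so K = E_R·Z²/n² = 13.6 × 3²/7² = 2.50 eV

2.50 eV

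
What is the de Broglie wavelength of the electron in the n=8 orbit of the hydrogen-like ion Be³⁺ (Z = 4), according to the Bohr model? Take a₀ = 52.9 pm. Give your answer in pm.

The Bohr quantisation condition is nλ = 2πr_n.
r_n = n²a₀/Z = 846 pm
λ = 2πr_n/n = 2π·846/8 = 665 pm

665 pm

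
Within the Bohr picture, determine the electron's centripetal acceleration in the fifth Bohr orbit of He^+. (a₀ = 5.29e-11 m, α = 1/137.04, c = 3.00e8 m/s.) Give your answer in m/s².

r = n²a₀/Z = 6.61e-10 m, v = Zαc/n = 8.76e5 m/s
a = v²/r = (8.76e5)² / 6.61e-10 = 1.16e21 m/s²

1.16e21 m/s²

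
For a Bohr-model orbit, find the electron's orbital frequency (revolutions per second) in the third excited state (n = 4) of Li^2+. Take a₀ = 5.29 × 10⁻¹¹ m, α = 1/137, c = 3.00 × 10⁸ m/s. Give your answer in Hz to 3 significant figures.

r = n²a₀/Z = 2.82 × 10⁻¹⁰ m, v = Zαc/n = 1.64 × 10⁶ m/s
f = v/(2πr) = 9.26 × 10¹⁴ Hz

9.26 × 10¹⁴ Hz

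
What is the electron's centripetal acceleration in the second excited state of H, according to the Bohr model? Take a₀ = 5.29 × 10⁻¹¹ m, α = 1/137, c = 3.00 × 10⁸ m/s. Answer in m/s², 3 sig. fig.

1.12 × 10²¹ m/s²

r = n²a₀/Z = 4.76 × 10⁻¹⁰ m, v = Zαc/n = 7.30 × 10⁵ m/s
a = v²/r = (7.30 × 10⁵)² / 4.76 × 10⁻¹⁰ = 1.12 × 10²¹ m/s²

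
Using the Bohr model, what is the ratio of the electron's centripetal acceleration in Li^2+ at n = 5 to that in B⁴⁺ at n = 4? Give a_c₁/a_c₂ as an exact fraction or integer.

6912/78125

a_c ∝ Z^3 · n^-4
a_c₁/a_c₂ = (3/5)^3 · (5/4)^-4 = 6912/78125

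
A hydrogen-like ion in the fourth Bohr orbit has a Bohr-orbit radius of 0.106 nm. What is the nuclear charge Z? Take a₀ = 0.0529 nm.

r_n = n²a₀/Z ⇒ Z = n²a₀/r = 4² × 0.0529 / 0.106 ≈ 7.98
Z = 8

8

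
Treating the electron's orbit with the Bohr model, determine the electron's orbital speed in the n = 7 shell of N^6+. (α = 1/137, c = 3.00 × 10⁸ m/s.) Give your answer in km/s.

2190 km/s

v_n = Zαc/n = 7 × 0.00730 × 3.00 × 10⁸ / 7
    = 2190 km/s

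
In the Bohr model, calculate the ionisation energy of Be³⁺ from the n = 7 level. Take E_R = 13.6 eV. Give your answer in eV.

E_n = −E_R·Z²/n² = −13.6 × 4²/7² eV = -4.44 eV
Ionisation energy = −E_n = 4.44 eV

4.44 eV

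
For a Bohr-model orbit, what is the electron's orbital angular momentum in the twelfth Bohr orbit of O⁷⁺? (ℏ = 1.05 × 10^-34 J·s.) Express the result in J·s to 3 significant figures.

L_n = nℏ = 12 × 1.05 × 10^-34 = 1.26 × 10^-33 J·s

1.26 × 10^-33 J·s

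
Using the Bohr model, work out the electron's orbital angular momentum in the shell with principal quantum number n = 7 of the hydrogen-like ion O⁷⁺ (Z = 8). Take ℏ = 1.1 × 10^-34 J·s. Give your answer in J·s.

L_n = nℏ = 7 × 1.1 × 10^-34 = 7.7 × 10^-34 J·s

7.7 × 10^-34 J·s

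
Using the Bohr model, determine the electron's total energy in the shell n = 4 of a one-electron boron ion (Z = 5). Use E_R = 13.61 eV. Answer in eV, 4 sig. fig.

E_n = −E_R·Z²/n² = −13.61 × 5²/4² = -21.27 eV

-21.27 eV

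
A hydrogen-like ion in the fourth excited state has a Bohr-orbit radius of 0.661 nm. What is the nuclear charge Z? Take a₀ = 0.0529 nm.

2

r_n = n²a₀/Z ⇒ Z = n²a₀/r = 5² × 0.0529 / 0.661 ≈ 2.00
Z = 2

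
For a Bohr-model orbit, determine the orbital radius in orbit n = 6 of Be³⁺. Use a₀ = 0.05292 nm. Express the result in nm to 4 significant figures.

0.4763 nm

r_n = n²a₀/Z = 6² × 0.05292 / 4
    = 36 × 0.05292 / 4 = 0.4763 nm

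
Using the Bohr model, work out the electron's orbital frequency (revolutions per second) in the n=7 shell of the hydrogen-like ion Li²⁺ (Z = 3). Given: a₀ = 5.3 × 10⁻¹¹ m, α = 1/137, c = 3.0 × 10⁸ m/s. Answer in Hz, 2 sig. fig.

r = n²a₀/Z = 8.7 × 10⁻¹⁰ m, v = Zαc/n = 9.4 × 10⁵ m/s
f = v/(2πr) = 1.7 × 10¹⁴ Hz

1.7 × 10¹⁴ Hz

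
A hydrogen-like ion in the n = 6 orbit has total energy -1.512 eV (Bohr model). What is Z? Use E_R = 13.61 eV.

2

E_n = −E_R Z²/n² ⇒ Z² = −E_n n²/E_R = 1.512 × 6² / 13.61 ≈ 4.00
Z = 2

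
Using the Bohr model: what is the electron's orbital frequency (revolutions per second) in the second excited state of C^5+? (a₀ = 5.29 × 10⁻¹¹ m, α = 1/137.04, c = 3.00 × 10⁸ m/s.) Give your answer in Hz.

8.78 × 10¹⁵ Hz

r = n²a₀/Z = 7.94 × 10⁻¹¹ m, v = Zαc/n = 4.38 × 10⁶ m/s
f = v/(2πr) = 8.78 × 10¹⁵ Hz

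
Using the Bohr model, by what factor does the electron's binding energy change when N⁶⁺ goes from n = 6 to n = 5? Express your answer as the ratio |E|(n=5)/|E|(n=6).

36/25

|E| ∝ Z^2 · n^-2; with Z fixed, |E| ∝ n^-2.
|E|(n=5)/|E|(n=6) = (5/6)^-2 = 36/25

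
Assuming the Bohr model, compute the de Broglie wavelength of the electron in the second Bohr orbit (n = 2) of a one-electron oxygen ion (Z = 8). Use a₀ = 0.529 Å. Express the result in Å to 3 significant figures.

The Bohr quantisation condition is nλ = 2πr_n.
r_n = n²a₀/Z = 0.265 Å
λ = 2πr_n/n = 2π·0.265/2 = 0.831 Å

0.831 Å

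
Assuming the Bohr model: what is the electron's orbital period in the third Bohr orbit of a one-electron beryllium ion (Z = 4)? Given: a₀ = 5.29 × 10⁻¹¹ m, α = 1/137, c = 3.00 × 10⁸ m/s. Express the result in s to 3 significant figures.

2.56 × 10⁻¹⁶ s

r = n²a₀/Z = 3²·5.29 × 10⁻¹¹/4 = 1.19 × 10⁻¹⁰ m
v = Zαc/n = 4·0.00730·3.00 × 10⁸/3 = 2.92 × 10⁶ m/s
T = 2πr/v = 2.56 × 10⁻¹⁶ s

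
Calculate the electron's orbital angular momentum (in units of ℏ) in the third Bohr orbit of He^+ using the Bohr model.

3

L_n = nℏ, so L/ℏ = n = 3.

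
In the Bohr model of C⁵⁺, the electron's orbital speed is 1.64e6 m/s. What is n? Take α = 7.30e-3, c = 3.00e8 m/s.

v_n = Zαc/n ⇒ n = Zαc/v = 6 × 0.00730 × 3.00e8 / 1.64e6 ≈ 8.01
n = 8

8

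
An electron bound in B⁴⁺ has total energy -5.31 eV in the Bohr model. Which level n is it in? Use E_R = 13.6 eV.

8

E_n = −E_R Z²/n² ⇒ n² = E_R Z²/(−E_n) = 13.6 × 5² / 5.31 ≈ 64.03
n = 8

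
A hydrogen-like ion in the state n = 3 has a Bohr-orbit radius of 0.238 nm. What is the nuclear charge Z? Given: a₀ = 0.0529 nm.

2

r_n = n²a₀/Z ⇒ Z = n²a₀/r = 3² × 0.0529 / 0.238 ≈ 2.00
Z = 2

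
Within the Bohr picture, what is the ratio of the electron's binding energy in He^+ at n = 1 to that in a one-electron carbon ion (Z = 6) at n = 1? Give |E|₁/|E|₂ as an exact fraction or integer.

|E| ∝ Z^2 · n^-2
|E|₁/|E|₂ = (2/6)^2 · (1/1)^-2 = 1/9

1/9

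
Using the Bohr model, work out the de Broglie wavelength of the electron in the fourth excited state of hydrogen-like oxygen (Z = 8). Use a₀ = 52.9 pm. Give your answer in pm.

208 pm

The Bohr quantisation condition is nλ = 2πr_n.
r_n = n²a₀/Z = 165 pm
λ = 2πr_n/n = 2π·165/5 = 208 pm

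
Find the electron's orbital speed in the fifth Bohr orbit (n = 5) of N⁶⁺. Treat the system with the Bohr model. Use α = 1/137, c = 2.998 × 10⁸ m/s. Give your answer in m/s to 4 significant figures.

3.064 × 10⁶ m/s

v_n = Zαc/n = 7 × 0.007299 × 2.998 × 10⁸ / 5
    = 3.064 × 10⁶ m/s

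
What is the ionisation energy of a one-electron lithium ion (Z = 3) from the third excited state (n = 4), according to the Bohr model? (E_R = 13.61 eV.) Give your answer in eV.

E_n = −E_R·Z²/n² = −13.61 × 3²/4² eV = -7.656 eV
Ionisation energy = −E_n = 7.656 eV

7.656 eV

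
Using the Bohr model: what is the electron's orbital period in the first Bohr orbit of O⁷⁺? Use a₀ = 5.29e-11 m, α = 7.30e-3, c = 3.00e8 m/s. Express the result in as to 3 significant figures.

2.37 as

r = n²a₀/Z = 1²·5.29e-11/8 = 6.61e-12 m
v = Zαc/n = 8·0.00730·3.00e8/1 = 1.75e7 m/s
T = 2πr/v = 2.37e-18 s = 2.37 as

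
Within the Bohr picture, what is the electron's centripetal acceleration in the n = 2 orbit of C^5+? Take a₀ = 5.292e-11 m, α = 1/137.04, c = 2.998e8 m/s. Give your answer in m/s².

1.221e24 m/s²

r = n²a₀/Z = 3.528e-11 m, v = Zαc/n = 6.563e6 m/s
a = v²/r = (6.563e6)² / 3.528e-11 = 1.221e24 m/s²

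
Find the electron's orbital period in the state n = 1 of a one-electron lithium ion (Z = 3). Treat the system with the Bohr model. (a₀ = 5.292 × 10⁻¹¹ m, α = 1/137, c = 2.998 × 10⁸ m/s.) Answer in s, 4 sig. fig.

r = n²a₀/Z = 1²·5.292 × 10⁻¹¹/3 = 1.764 × 10⁻¹¹ m
v = Zαc/n = 3·0.007299·2.998 × 10⁸/1 = 6.565 × 10⁶ m/s
T = 2πr/v = 1.688 × 10⁻¹⁷ s

1.688 × 10⁻¹⁷ s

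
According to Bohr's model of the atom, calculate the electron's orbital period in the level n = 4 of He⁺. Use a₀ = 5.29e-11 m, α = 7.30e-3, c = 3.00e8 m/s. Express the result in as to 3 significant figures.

2430 as

r = n²a₀/Z = 4²·5.29e-11/2 = 4.23e-10 m
v = Zαc/n = 2·0.00730·3.00e8/4 = 1.09e6 m/s
T = 2πr/v = 2.43e-15 s = 2430 as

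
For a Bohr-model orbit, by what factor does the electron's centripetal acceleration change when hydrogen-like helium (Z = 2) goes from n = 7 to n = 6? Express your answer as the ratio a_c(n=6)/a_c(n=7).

2401/1296

a_c ∝ Z^3 · n^-4; with Z fixed, a_c ∝ n^-4.
a_c(n=6)/a_c(n=7) = (6/7)^-4 = 2401/1296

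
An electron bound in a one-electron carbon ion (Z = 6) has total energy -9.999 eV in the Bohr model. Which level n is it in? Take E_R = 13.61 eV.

E_n = −E_R Z²/n² ⇒ n² = E_R Z²/(−E_n) = 13.61 × 6² / 9.999 ≈ 49.00
n = 7

7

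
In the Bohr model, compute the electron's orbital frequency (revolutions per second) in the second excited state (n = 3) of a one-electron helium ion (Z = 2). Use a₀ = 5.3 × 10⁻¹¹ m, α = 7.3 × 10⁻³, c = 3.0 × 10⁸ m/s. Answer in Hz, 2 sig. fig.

9.7 × 10¹⁴ Hz

r = n²a₀/Z = 2.4 × 10⁻¹⁰ m, v = Zαc/n = 1.5 × 10⁶ m/s
f = v/(2πr) = 9.7 × 10¹⁴ Hz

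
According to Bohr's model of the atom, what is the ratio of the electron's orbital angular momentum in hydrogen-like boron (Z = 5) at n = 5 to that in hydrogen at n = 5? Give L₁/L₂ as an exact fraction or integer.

L = nℏ is independent of Z.
L₁/L₂ = n₁/n₂ = 5/5 = 1

1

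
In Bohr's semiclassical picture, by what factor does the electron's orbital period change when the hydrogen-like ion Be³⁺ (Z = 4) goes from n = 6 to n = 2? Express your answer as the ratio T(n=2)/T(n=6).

T ∝ Z^-2 · n^3; with Z fixed, T ∝ n^3.
T(n=2)/T(n=6) = (2/6)^3 = 1/27

1/27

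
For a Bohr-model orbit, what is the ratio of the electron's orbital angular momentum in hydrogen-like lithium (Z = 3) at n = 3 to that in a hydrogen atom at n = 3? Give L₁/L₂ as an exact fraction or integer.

1

L = nℏ is independent of Z.
L₁/L₂ = n₁/n₂ = 3/3 = 1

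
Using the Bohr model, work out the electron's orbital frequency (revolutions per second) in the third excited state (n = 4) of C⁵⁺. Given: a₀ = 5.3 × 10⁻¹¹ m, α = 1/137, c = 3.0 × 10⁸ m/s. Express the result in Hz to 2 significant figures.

r = n²a₀/Z = 1.4 × 10⁻¹⁰ m, v = Zαc/n = 3.3 × 10⁶ m/s
f = v/(2πr) = 3.7 × 10¹⁵ Hz

3.7 × 10¹⁵ Hz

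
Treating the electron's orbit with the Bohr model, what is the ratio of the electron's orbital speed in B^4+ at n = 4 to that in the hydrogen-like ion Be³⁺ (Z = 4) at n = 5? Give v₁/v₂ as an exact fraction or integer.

25/16

v ∝ Z^1 · n^-1
v₁/v₂ = (5/4)^1 · (4/5)^-1 = 25/16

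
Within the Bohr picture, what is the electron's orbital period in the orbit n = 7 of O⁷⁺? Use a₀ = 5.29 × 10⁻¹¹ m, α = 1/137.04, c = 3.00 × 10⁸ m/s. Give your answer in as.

814 as

r = n²a₀/Z = 7²·5.29 × 10⁻¹¹/8 = 3.24 × 10⁻¹⁰ m
v = Zαc/n = 8·0.00730·3.00 × 10⁸/7 = 2.50 × 10⁶ m/s
T = 2πr/v = 8.14 × 10⁻¹⁶ s = 814 as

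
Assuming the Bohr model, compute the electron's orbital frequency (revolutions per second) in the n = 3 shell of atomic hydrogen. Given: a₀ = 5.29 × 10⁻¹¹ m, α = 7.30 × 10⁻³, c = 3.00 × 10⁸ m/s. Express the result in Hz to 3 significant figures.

r = n²a₀/Z = 4.76 × 10⁻¹⁰ m, v = Zαc/n = 7.30 × 10⁵ m/s
f = v/(2πr) = 2.44 × 10¹⁴ Hz

2.44 × 10¹⁴ Hz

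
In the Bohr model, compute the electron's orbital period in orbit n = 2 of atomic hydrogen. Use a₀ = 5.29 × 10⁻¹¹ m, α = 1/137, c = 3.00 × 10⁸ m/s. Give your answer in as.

1210 as

r = n²a₀/Z = 2²·5.29 × 10⁻¹¹/1 = 2.12 × 10⁻¹⁰ m
v = Zαc/n = 1·0.00730·3.00 × 10⁸/2 = 1.09 × 10⁶ m/s
T = 2πr/v = 1.21 × 10⁻¹⁵ s = 1210 as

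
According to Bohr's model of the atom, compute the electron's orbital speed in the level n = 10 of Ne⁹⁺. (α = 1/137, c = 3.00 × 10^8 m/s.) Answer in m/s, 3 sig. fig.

2.19 × 10^6 m/s

v_n = Zαc/n = 10 × 0.00730 × 3.00 × 10^8 / 10
    = 2.19 × 10^6 m/s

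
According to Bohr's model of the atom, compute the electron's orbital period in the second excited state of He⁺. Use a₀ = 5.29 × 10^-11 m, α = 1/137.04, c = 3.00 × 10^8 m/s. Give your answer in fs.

1.02 fs

r = n²a₀/Z = 3²·5.29 × 10^-11/2 = 2.38 × 10^-10 m
v = Zαc/n = 2·0.00730·3.00 × 10^8/3 = 1.46 × 10^6 m/s
T = 2πr/v = 1.02 × 10^-15 s = 1.02 fs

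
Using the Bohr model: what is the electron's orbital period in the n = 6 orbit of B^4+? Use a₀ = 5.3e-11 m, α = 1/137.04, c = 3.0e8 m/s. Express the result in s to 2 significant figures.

1.3e-15 s

r = n²a₀/Z = 6²·5.3e-11/5 = 3.8e-10 m
v = Zαc/n = 5·0.0073·3.0e8/6 = 1.8e6 m/s
T = 2πr/v = 1.3e-15 s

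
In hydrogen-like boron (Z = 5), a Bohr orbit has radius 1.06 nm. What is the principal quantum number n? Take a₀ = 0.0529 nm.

r_n = n²a₀/Z ⇒ n² = rZ/a₀ = 1.06 × 5 / 0.0529 ≈ 100.19
n = 10

10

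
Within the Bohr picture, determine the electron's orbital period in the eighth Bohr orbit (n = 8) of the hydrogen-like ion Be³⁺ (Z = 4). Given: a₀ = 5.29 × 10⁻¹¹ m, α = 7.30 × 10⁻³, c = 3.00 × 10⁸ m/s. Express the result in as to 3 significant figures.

4860 as

r = n²a₀/Z = 8²·5.29 × 10⁻¹¹/4 = 8.46 × 10⁻¹⁰ m
v = Zαc/n = 4·0.00730·3.00 × 10⁸/8 = 1.09 × 10⁶ m/s
T = 2πr/v = 4.86 × 10⁻¹⁵ s = 4860 as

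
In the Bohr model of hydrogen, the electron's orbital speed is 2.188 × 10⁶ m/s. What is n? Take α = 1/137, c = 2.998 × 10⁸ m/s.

v_n = Zαc/n ⇒ n = Zαc/v = 1 × 0.007299 × 2.998 × 10⁸ / 2.188 × 10⁶ ≈ 1.00
n = 1

1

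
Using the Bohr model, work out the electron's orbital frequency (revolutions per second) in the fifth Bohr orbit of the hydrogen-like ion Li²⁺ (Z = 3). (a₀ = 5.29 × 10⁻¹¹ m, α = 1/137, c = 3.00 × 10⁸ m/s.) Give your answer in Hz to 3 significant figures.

r = n²a₀/Z = 4.41 × 10⁻¹⁰ m, v = Zαc/n = 1.31 × 10⁶ m/s
f = v/(2πr) = 4.74 × 10¹⁴ Hz

4.74 × 10¹⁴ Hz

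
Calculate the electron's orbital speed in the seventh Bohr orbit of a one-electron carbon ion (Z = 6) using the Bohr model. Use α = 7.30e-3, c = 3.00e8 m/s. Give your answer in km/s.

v_n = Zαc/n = 6 × 0.00730 × 3.00e8 / 7
    = 1880 km/s

1880 km/s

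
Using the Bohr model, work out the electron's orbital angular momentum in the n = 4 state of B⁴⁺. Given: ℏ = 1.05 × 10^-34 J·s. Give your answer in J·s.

4.20 × 10^-34 J·s

L_n = nℏ = 4 × 1.05 × 10^-34 = 4.20 × 10^-34 J·s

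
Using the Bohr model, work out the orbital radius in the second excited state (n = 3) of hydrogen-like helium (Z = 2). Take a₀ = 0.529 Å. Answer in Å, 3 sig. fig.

2.38 Å

r_n = n²a₀/Z = 3² × 0.529 / 2
    = 9 × 0.529 / 2 = 2.38 Å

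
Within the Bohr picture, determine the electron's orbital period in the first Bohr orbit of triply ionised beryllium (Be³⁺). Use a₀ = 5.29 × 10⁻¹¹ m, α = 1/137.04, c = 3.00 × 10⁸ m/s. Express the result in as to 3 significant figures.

9.49 as

r = n²a₀/Z = 1²·5.29 × 10⁻¹¹/4 = 1.32 × 10⁻¹¹ m
v = Zαc/n = 4·0.00730·3.00 × 10⁸/1 = 8.76 × 10⁶ m/s
T = 2πr/v = 9.49 × 10⁻¹⁸ s = 9.49 as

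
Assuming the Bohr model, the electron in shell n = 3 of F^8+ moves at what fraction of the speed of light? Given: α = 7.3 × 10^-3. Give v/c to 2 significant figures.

v_n = Zαc/n, so v/c = Zα/n = 9 × 0.0073 / 3 = 0.022

0.022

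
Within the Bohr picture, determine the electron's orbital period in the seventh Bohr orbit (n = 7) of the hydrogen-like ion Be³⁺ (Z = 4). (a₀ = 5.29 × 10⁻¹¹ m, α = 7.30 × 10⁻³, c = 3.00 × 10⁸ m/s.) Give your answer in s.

3.25 × 10⁻¹⁵ s

r = n²a₀/Z = 7²·5.29 × 10⁻¹¹/4 = 6.48 × 10⁻¹⁰ m
v = Zαc/n = 4·0.00730·3.00 × 10⁸/7 = 1.25 × 10⁶ m/s
T = 2πr/v = 3.25 × 10⁻¹⁵ s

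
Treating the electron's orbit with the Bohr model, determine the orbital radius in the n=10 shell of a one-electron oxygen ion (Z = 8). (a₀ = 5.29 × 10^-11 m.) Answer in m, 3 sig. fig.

r_n = n²a₀/Z = 10² × 5.29 × 10^-11 / 8
    = 100 × 5.29 × 10^-11 / 8 = 6.61 × 10^-10 m

6.61 × 10^-10 m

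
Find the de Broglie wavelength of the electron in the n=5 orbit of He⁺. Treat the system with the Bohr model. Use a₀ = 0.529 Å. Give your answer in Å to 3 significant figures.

8.31 Å

The Bohr quantisation condition is nλ = 2πr_n.
r_n = n²a₀/Z = 6.61 Å
λ = 2πr_n/n = 2π·6.61/5 = 8.31 Å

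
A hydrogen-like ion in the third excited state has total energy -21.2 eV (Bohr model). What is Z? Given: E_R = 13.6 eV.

5

E_n = −E_R Z²/n² ⇒ Z² = −E_n n²/E_R = 21.2 × 4² / 13.6 ≈ 24.94
Z = 5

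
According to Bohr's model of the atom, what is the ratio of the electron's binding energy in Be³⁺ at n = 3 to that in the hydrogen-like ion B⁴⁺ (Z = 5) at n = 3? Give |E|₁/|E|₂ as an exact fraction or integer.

|E| ∝ Z^2 · n^-2
|E|₁/|E|₂ = (4/5)^2 · (3/3)^-2 = 16/25

16/25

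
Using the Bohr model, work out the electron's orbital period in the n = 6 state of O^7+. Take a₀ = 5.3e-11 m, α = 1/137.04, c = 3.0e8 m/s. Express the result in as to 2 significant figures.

r = n²a₀/Z = 6²·5.3e-11/8 = 2.4e-10 m
v = Zαc/n = 8·0.0073·3.0e8/6 = 2.9e6 m/s
T = 2πr/v = 5.1e-16 s = 510 as

510 as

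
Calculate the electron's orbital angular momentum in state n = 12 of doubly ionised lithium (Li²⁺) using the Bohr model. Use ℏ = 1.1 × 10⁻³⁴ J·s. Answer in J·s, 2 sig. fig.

L_n = nℏ = 12 × 1.1 × 10⁻³⁴ = 1.3 × 10⁻³³ J·s

1.3 × 10⁻³³ J·s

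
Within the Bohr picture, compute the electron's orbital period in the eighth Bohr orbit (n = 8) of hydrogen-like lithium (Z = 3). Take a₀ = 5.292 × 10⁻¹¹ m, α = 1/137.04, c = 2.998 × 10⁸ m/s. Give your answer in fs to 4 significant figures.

8.647 fs

r = n²a₀/Z = 8²·5.292 × 10⁻¹¹/3 = 1.129 × 10⁻⁹ m
v = Zαc/n = 3·0.007297·2.998 × 10⁸/8 = 8.204 × 10⁵ m/s
T = 2πr/v = 8.647 × 10⁻¹⁵ s = 8.647 fs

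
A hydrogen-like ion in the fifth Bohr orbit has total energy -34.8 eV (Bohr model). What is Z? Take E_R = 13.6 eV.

E_n = −E_R Z²/n² ⇒ Z² = −E_n n²/E_R = 34.8 × 5² / 13.6 ≈ 63.97
Z = 8

8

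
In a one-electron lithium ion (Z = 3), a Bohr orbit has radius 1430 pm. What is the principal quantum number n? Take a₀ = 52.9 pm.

9

r_n = n²a₀/Z ⇒ n² = rZ/a₀ = 1430 × 3 / 52.9 ≈ 81.10
n = 9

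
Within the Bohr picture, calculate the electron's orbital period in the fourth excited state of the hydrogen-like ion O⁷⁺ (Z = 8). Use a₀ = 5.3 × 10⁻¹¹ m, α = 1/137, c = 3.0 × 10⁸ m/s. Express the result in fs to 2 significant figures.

0.30 fs

r = n²a₀/Z = 5²·5.3 × 10⁻¹¹/8 = 1.7 × 10⁻¹⁰ m
v = Zαc/n = 8·0.0073·3.0 × 10⁸/5 = 3.5 × 10⁶ m/s
T = 2πr/v = 3.0 × 10⁻¹⁶ s = 0.30 fs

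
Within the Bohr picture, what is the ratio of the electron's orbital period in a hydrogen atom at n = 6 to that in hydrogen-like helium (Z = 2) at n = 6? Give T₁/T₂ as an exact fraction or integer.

T ∝ Z^-2 · n^3
T₁/T₂ = (1/2)^-2 · (6/6)^3 = 4

4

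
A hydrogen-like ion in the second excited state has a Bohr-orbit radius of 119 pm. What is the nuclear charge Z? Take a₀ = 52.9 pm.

r_n = n²a₀/Z ⇒ Z = n²a₀/r = 3² × 52.9 / 119 ≈ 4.00
Z = 4

4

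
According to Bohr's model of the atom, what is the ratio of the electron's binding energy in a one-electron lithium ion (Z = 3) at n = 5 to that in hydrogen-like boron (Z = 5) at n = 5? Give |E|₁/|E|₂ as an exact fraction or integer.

|E| ∝ Z^2 · n^-2
|E|₁/|E|₂ = (3/5)^2 · (5/5)^-2 = 9/25

9/25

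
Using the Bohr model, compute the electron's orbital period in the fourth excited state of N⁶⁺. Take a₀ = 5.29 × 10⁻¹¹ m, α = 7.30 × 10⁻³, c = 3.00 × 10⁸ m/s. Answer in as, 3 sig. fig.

387 as

r = n²a₀/Z = 5²·5.29 × 10⁻¹¹/7 = 1.89 × 10⁻¹⁰ m
v = Zαc/n = 7·0.00730·3.00 × 10⁸/5 = 3.07 × 10⁶ m/s
T = 2πr/v = 3.87 × 10⁻¹⁶ s = 387 as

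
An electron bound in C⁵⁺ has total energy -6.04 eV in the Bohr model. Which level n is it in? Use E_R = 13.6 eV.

9

E_n = −E_R Z²/n² ⇒ n² = E_R Z²/(−E_n) = 13.6 × 6² / 6.04 ≈ 81.06
n = 9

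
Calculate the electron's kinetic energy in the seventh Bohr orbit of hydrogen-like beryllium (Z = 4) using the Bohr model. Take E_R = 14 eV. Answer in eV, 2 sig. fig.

For a Coulomb orbit the virial theorem gives K = −E_n.
E_n = −E_R·Z²/n², so K = E_R·Z²/n² = 14 × 4²/7² = 4.6 eV

4.6 eV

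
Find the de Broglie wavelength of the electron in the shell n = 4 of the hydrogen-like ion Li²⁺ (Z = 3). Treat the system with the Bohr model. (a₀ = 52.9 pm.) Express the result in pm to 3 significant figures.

443 pm

The Bohr quantisation condition is nλ = 2πr_n.
r_n = n²a₀/Z = 282 pm
λ = 2πr_n/n = 2π·282/4 = 443 pm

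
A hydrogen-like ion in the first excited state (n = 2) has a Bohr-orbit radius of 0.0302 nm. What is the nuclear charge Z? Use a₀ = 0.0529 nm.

r_n = n²a₀/Z ⇒ Z = n²a₀/r = 2² × 0.0529 / 0.0302 ≈ 7.01
Z = 7

7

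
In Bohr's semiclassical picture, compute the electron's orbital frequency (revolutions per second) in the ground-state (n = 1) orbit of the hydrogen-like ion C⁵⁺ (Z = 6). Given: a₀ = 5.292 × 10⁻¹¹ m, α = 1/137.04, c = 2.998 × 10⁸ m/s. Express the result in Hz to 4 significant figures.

2.369 × 10¹⁷ Hz

r = n²a₀/Z = 8.820 × 10⁻¹² m, v = Zαc/n = 1.313 × 10⁷ m/s
f = v/(2πr) = 2.369 × 10¹⁷ Hz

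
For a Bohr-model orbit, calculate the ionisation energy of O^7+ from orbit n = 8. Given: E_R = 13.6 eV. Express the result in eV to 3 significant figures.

E_n = −E_R·Z²/n² = −13.6 × 8²/8² eV = -13.6 eV
Ionisation energy = −E_n = 13.6 eV

13.6 eV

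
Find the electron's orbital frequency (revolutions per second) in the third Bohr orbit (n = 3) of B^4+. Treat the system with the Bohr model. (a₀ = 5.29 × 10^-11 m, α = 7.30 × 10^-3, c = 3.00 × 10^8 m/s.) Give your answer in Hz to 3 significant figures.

6.10 × 10^15 Hz

r = n²a₀/Z = 9.52 × 10^-11 m, v = Zαc/n = 3.65 × 10^6 m/s
f = v/(2πr) = 6.10 × 10^15 Hz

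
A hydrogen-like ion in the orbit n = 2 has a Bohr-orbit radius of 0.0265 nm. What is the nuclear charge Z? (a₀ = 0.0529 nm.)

8

r_n = n²a₀/Z ⇒ Z = n²a₀/r = 2² × 0.0529 / 0.0265 ≈ 7.98
Z = 8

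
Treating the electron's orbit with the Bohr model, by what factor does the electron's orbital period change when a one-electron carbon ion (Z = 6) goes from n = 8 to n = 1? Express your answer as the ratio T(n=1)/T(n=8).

1/512

T ∝ Z^-2 · n^3; with Z fixed, T ∝ n^3.
T(n=1)/T(n=8) = (1/8)^3 = 1/512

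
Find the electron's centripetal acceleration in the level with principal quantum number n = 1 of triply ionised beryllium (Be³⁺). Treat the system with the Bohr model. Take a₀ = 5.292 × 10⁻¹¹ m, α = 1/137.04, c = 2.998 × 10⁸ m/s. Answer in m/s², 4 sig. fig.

5.788 × 10²⁴ m/s²

r = n²a₀/Z = 1.323 × 10⁻¹¹ m, v = Zαc/n = 8.751 × 10⁶ m/s
a = v²/r = (8.751 × 10⁶)² / 1.323 × 10⁻¹¹ = 5.788 × 10²⁴ m/s²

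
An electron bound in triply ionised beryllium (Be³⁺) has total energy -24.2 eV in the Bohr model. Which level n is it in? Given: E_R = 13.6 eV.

E_n = −E_R Z²/n² ⇒ n² = E_R Z²/(−E_n) = 13.6 × 4² / 24.2 ≈ 8.99
n = 3

3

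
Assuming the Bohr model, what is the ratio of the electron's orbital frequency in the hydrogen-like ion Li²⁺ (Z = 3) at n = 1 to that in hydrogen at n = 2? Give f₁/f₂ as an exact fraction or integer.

72

f ∝ Z^2 · n^-3
f₁/f₂ = (3/1)^2 · (1/2)^-3 = 72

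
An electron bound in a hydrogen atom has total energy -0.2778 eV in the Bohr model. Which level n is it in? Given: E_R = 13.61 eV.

E_n = −E_R Z²/n² ⇒ n² = E_R Z²/(−E_n) = 13.61 × 1² / 0.2778 ≈ 48.99
n = 7

7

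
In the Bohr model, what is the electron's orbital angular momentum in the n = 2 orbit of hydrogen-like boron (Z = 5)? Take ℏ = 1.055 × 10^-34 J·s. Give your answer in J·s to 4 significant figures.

L_n = nℏ = 2 × 1.055 × 10^-34 = 2.110 × 10^-34 J·s

2.110 × 10^-34 J·s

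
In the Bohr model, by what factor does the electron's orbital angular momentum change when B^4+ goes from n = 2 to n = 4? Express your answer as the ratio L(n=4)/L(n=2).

L = nℏ depends only on n, so L ∝ n.
L(n=4)/L(n=2) = (4/2)^1 = 2

2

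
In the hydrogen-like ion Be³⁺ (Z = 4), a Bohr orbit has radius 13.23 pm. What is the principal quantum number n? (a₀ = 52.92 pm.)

1

r_n = n²a₀/Z ⇒ n² = rZ/a₀ = 13.23 × 4 / 52.92 ≈ 1.00
n = 1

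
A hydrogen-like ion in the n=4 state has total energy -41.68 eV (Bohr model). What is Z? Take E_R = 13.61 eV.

7

E_n = −E_R Z²/n² ⇒ Z² = −E_n n²/E_R = 41.68 × 4² / 13.61 ≈ 49.00
Z = 7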